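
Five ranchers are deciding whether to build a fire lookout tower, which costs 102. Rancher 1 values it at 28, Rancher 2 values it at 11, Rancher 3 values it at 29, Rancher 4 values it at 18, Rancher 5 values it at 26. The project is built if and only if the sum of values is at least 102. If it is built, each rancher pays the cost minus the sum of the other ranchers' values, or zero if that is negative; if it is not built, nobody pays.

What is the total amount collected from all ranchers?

Total value 112 ≥ cost 102, so it is built.
Rancher 1: others sum to 84; max(0, 102 - 84) = 18.
Rancher 2: others sum to 101; max(0, 102 - 101) = 1.
Rancher 3: others sum to 83; max(0, 102 - 83) = 19.
Rancher 4: others sum to 94; max(0, 102 - 94) = 8.
Rancher 5: others sum to 86; max(0, 102 - 86) = 16.
Total collected = 18 + 1 + 19 + 8 + 16 = 62.

62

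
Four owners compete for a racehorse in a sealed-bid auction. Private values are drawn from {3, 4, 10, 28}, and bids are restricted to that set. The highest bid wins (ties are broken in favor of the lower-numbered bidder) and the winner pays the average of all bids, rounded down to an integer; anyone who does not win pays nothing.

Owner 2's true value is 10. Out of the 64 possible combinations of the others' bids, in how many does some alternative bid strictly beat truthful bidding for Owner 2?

4

Others bid (3, 3, 3): truth gives 6; bid 4 gives 7 > 6. Violating.
Others bid (3, 3, 4): truth gives 5; bid 4 gives 7 > 5. Violating.
Others bid (3, 4, 3): truth gives 5; bid 4 gives 7 > 5. Violating.
Others bid (3, 4, 4): truth gives 5; bid 4 gives 7 > 5. Violating.
Others bid (3, 3, 10): truth gives 4; no alternative beats it.
Others bid (3, 3, 28): truth gives 0; no alternative beats it.
(Checking all 64 profiles: 4 have a profitable deviation, 60 do not.)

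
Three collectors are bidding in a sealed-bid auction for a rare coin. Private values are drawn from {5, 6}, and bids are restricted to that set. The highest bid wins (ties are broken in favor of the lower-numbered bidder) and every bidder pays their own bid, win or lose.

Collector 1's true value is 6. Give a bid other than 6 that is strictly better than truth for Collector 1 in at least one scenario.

5

Suppose Collector 2 bids 5 and Collector 3 bids 5.
Bid 6: wins, pays 6, utility 6 - 6 = 0.
Bid 5: wins, pays 5, utility 6 - 5 = 1.
So bidding 5 beats truth here (1 > 0).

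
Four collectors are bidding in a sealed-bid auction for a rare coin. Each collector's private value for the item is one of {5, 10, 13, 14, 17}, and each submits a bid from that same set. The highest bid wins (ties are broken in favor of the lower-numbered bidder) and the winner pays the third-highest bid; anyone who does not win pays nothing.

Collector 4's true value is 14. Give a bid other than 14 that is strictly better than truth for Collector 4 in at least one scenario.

Suppose Collector 1 bids 5, Collector 2 bids 5 and Collector 3 bids 14.
Bid 14: loses, pays 0, utility 0.
Bid 17: wins, pays 5, utility 14 - 5 = 9.
So bidding 17 beats truth here (9 > 0).

17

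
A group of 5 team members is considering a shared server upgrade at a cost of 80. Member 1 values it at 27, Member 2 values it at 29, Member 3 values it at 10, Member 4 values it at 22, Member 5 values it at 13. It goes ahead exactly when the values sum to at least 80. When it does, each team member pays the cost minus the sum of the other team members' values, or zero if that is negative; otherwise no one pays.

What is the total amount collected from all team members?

15

Total value 101 ≥ cost 80, so it is built.
Member 1: others sum to 74; max(0, 80 - 74) = 6.
Member 2: others sum to 72; max(0, 80 - 72) = 8.
Member 3: others sum to 91; max(0, 80 - 91) = 0.
Member 4: others sum to 79; max(0, 80 - 79) = 1.
Member 5: others sum to 88; max(0, 80 - 88) = 0.
Total collected = 6 + 8 + 0 + 1 + 0 = 15.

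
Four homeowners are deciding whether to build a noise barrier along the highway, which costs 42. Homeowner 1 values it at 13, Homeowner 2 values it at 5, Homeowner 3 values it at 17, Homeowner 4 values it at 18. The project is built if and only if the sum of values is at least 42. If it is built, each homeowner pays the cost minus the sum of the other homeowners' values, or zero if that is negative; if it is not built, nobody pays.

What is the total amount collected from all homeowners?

Total value 53 ≥ cost 42, so it is built.
Homeowner 1: others sum to 40; max(0, 42 - 40) = 2.
Homeowner 2: others sum to 48; max(0, 42 - 48) = 0.
Homeowner 3: others sum to 36; max(0, 42 - 36) = 6.
Homeowner 4: others sum to 35; max(0, 42 - 35) = 7.
Total collected = 2 + 0 + 6 + 7 = 15.

15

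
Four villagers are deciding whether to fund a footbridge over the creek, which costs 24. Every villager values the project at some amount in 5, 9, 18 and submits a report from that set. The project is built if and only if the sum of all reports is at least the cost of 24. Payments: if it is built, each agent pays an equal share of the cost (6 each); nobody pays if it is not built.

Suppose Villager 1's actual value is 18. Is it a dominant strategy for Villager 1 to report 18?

Yes

Check each profile of the others' reports and compare truth against every alternative report.
Others report (5, 5, 5): truth gives 12, best alternative gives 12.
Others report (5, 5, 9): truth gives 12, best alternative gives 12.
Others report (5, 5, 18): truth gives 12, best alternative gives 12.
Others report (5, 9, 5): truth gives 12, best alternative gives 12.
Others report (5, 9, 9): truth gives 12, best alternative gives 12.
Others report (5, 9, 18): truth gives 12, best alternative gives 12.
(Remaining 21 profiles checked similarly; truth is weakly best in each.)
In every case the truthful report is at least as good as any alternative, so it is a dominant strategy.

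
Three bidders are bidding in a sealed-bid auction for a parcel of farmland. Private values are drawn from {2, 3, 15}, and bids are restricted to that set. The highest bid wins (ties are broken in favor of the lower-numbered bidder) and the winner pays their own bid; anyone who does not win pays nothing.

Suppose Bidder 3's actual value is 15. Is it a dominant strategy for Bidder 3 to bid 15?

Consider the case where Bidder 1 bids 2 and Bidder 2 bids 2.
Truthful bid 15: wins, pays 15, utility 15 - 15 = 0.
Bid 3 instead: wins, pays 3, utility 15 - 3 = 12.
Since 12 > 0, bidding 3 is strictly better here, so truthful bidding is not dominant.

No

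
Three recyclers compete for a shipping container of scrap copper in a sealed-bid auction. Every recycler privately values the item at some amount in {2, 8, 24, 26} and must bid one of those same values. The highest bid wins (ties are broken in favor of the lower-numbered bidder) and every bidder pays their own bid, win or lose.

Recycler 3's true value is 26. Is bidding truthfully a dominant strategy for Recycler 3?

Consider the case where Recycler 1 bids 2 and Recycler 2 bids 2.
Truthful bid 26: wins, pays 26, utility 26 - 26 = 0.
Bid 8 instead: wins, pays 8, utility 26 - 8 = 18.
Since 18 > 0, bidding 8 is strictly better here, so truthful bidding is not dominant.

No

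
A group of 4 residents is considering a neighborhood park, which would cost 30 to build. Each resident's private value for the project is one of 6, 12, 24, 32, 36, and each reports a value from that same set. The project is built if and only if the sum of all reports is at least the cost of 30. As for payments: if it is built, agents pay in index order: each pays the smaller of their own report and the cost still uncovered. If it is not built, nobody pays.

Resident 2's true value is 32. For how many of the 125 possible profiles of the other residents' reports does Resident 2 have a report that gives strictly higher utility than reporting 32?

50

Others report (6, 6, 6): truth gives 8; report 12 gives 20 > 8. Violating.
Others report (6, 6, 12): truth gives 8; report 6 gives 26 > 8. Violating.
Others report (6, 6, 24): truth gives 8; report 6 gives 26 > 8. Violating.
Others report (6, 6, 32): truth gives 8; report 6 gives 26 > 8. Violating.
Others report (24, 6, 6): truth gives 26; no alternative beats it.
Others report (24, 6, 12): truth gives 26; no alternative beats it.
(Checking all 125 profiles: 50 have a profitable deviation, 75 do not.)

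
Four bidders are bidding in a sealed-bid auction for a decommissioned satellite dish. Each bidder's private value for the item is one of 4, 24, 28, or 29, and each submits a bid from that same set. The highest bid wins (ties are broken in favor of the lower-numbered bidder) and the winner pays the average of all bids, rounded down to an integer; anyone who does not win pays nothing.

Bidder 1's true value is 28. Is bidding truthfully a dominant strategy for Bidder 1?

No

Consider the case where Bidder 2 bids 4, Bidder 3 bids 4 and Bidder 4 bids 4.
Truthful bid 28: wins, pays 10, utility 28 - 10 = 18.
Bid 4 instead: wins, pays 4, utility 28 - 4 = 24.
Since 24 > 18, bidding 4 is strictly better here, so truthful bidding is not dominant.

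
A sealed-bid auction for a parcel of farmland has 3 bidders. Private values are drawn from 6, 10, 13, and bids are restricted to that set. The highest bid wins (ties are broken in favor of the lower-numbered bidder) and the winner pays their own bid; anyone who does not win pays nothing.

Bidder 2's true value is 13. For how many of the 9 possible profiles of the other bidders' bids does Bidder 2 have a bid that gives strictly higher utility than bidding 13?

Others bid (6, 6): truth gives 0; bid 10 gives 3 > 0. Violating.
Others bid (6, 10): truth gives 0; bid 10 gives 3 > 0. Violating.
Others bid (6, 13): truth gives 0; no alternative beats it.
Others bid (10, 6): truth gives 0; no alternative beats it.
(Checking all 9 profiles: 2 have a profitable deviation, 7 do not.)

2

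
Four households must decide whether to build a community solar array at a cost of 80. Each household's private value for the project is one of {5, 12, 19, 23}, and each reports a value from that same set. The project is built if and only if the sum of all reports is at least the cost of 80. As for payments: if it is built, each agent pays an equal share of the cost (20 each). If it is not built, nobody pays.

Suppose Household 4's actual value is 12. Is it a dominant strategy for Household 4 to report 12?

Consider the case where Household 1 reports 23, Household 2 reports 23 and Household 3 reports 23.
Truthful report 12: project built, pays 20, utility 12 - 20 = -8.
Report 5 instead: project not built, utility 0.
Since 0 > -8, reporting 5 is strictly better here, so truthful reporting is not dominant.

No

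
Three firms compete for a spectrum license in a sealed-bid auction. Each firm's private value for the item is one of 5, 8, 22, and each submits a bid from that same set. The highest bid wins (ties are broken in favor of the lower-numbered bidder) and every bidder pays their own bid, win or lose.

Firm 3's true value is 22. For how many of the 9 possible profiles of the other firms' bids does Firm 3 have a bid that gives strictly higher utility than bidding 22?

6

Others bid (5, 5): truth gives 0; bid 8 gives 14 > 0. Violating.
Others bid (5, 22): truth gives -22; bid 5 gives -5 > -22. Violating.
Others bid (8, 22): truth gives -22; bid 5 gives -5 > -22. Violating.
Others bid (22, 5): truth gives -22; bid 5 gives -5 > -22. Violating.
Others bid (5, 8): truth gives 0; no alternative beats it.
Others bid (8, 5): truth gives 0; no alternative beats it.
(Checking all 9 profiles: 6 have a profitable deviation, 3 do not.)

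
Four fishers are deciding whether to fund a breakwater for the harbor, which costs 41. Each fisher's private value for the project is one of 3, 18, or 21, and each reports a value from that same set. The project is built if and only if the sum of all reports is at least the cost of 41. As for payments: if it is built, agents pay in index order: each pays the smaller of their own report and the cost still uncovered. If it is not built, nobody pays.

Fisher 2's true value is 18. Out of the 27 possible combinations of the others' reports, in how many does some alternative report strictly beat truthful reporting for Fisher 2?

20

Others report (3, 18, 18): truth gives 0; report 3 gives 15 > 0. Violating.
Others report (3, 18, 21): truth gives 0; report 3 gives 15 > 0. Violating.
Others report (3, 21, 18): truth gives 0; report 3 gives 15 > 0. Violating.
Others report (3, 21, 21): truth gives 0; report 3 gives 15 > 0. Violating.
Others report (3, 3, 3): truth gives 0; no alternative beats it.
Others report (3, 3, 18): truth gives 0; no alternative beats it.
(Checking all 27 profiles: 20 have a profitable deviation, 7 do not.)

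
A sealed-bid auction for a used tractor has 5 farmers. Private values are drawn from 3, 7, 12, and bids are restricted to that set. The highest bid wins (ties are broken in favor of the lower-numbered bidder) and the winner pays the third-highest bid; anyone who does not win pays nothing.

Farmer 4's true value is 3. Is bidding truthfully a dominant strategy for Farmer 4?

Check each profile of the others' bids and compare truth against every alternative bid.
Others bid (3, 3, 3, 3): truth gives 0, best alternative gives 0.
Others bid (3, 3, 3, 7): truth gives 0, best alternative gives 0.
Others bid (3, 3, 3, 12): truth gives 0, best alternative gives 0.
Others bid (3, 3, 7, 3): truth gives 0, best alternative gives 0.
Others bid (3, 3, 7, 7): truth gives 0, best alternative gives 0.
Others bid (3, 3, 7, 12): truth gives 0, best alternative gives 0.
(Remaining 75 profiles checked similarly; truth is weakly best in each.)
In every case the truthful bid is at least as good as any alternative, so it is a dominant strategy.

Yes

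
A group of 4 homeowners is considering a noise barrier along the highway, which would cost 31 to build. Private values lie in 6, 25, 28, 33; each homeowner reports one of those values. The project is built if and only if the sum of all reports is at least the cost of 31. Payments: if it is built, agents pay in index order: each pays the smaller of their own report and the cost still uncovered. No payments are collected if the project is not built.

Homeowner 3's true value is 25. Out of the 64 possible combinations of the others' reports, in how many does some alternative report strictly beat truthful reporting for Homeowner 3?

Others report (6, 6, 25): truth gives 6; report 6 gives 19 > 6. Violating.
Others report (6, 6, 28): truth gives 6; report 6 gives 19 > 6. Violating.
Others report (6, 6, 33): truth gives 6; report 6 gives 19 > 6. Violating.
Others report (6, 6, 6): truth gives 6; no alternative beats it.
Others report (6, 25, 6): truth gives 25; no alternative beats it.
(Checking all 64 profiles: 3 have a profitable deviation, 61 do not.)

3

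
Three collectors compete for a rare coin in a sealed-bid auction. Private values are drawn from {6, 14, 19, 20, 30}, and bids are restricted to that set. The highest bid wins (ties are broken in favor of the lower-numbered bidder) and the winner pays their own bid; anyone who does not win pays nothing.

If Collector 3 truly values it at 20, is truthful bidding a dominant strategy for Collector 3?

No

Consider the case where Collector 1 bids 6 and Collector 2 bids 6.
Truthful bid 20: wins, pays 20, utility 20 - 20 = 0.
Bid 14 instead: wins, pays 14, utility 20 - 14 = 6.
Since 6 > 0, bidding 14 is strictly better here, so truthful bidding is not dominant.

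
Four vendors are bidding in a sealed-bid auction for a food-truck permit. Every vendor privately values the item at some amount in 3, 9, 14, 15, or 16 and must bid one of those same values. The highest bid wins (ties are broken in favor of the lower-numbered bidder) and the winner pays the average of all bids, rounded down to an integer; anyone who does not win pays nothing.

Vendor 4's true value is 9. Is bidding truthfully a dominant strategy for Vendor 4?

No

Consider the case where Vendor 1 bids 3, Vendor 2 bids 3 and Vendor 3 bids 9.
Truthful bid 9: loses, pays 0, utility 0.
Bid 14 instead: wins, pays 7, utility 9 - 7 = 2.
Since 2 > 0, bidding 14 is strictly better here, so truthful bidding is not dominant.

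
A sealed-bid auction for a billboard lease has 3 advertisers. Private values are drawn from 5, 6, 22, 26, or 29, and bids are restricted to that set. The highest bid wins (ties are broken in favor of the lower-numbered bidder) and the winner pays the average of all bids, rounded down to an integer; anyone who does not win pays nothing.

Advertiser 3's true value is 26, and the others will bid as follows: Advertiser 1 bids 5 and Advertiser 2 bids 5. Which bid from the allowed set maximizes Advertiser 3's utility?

6

Bid 5: loses, pays 0, utility 0.
Bid 6: wins, pays 5, utility 26 - 5 = 21.
Bid 22: wins, pays 10, utility 26 - 10 = 16.
Bid 26: wins, pays 12, utility 26 - 12 = 14.
Bid 29: wins, pays 13, utility 26 - 13 = 13.
The best choice is 6 with utility 21.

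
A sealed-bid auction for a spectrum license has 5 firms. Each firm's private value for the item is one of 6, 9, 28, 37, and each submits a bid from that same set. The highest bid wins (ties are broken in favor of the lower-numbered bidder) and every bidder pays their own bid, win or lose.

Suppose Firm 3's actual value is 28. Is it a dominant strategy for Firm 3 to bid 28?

Consider the case where Firm 1 bids 6, Firm 2 bids 6, Firm 4 bids 6 and Firm 5 bids 6.
Truthful bid 28: wins, pays 28, utility 28 - 28 = 0.
Bid 9 instead: wins, pays 9, utility 28 - 9 = 19.
Since 19 > 0, bidding 9 is strictly better here, so truthful bidding is not dominant.

No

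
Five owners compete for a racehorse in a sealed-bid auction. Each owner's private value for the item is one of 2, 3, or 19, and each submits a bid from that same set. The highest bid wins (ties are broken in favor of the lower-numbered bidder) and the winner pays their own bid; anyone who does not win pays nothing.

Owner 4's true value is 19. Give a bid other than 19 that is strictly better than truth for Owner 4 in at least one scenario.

3

Suppose Owner 1 bids 2, Owner 2 bids 2, Owner 3 bids 2 and Owner 5 bids 2.
Bid 19: wins, pays 19, utility 19 - 19 = 0.
Bid 3: wins, pays 3, utility 19 - 3 = 16.
So bidding 3 beats truth here (16 > 0).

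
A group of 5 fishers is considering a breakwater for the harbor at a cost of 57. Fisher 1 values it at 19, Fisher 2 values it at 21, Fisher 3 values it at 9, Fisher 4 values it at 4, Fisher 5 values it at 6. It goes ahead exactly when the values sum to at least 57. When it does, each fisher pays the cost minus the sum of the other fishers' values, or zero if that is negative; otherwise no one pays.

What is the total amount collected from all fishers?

49

Total value 59 ≥ cost 57, so it is built.
Fisher 1: others sum to 40; max(0, 57 - 40) = 17.
Fisher 2: others sum to 38; max(0, 57 - 38) = 19.
Fisher 3: others sum to 50; max(0, 57 - 50) = 7.
Fisher 4: others sum to 55; max(0, 57 - 55) = 2.
Fisher 5: others sum to 53; max(0, 57 - 53) = 4.
Total collected = 17 + 19 + 7 + 2 + 4 = 49.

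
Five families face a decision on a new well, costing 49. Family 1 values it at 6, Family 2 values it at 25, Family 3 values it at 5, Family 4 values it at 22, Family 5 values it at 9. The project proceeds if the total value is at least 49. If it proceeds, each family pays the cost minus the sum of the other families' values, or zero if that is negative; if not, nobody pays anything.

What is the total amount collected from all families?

11

Total value 67 ≥ cost 49, so it is built.
Family 1: others sum to 61; max(0, 49 - 61) = 0.
Family 2: others sum to 42; max(0, 49 - 42) = 7.
Family 3: others sum to 62; max(0, 49 - 62) = 0.
Family 4: others sum to 45; max(0, 49 - 45) = 4.
Family 5: others sum to 58; max(0, 49 - 58) = 0.
Total collected = 0 + 7 + 0 + 4 + 0 = 11.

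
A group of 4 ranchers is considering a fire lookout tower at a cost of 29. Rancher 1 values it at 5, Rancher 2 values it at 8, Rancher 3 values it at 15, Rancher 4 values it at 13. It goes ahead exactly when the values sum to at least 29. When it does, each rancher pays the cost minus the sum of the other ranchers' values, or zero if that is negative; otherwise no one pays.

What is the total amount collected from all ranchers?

4

Total value 41 ≥ cost 29, so it is built.
Rancher 1: others sum to 36; max(0, 29 - 36) = 0.
Rancher 2: others sum to 33; max(0, 29 - 33) = 0.
Rancher 3: others sum to 26; max(0, 29 - 26) = 3.
Rancher 4: others sum to 28; max(0, 29 - 28) = 1.
Total collected = 0 + 0 + 3 + 1 = 4.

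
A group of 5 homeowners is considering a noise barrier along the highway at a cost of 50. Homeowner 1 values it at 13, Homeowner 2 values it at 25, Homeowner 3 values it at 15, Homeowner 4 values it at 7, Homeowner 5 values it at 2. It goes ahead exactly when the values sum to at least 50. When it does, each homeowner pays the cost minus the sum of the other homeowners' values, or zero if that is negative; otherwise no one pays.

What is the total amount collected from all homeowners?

17

Total value 62 ≥ cost 50, so it is built.
Homeowner 1: others sum to 49; max(0, 50 - 49) = 1.
Homeowner 2: others sum to 37; max(0, 50 - 37) = 13.
Homeowner 3: others sum to 47; max(0, 50 - 47) = 3.
Homeowner 4: others sum to 55; max(0, 50 - 55) = 0.
Homeowner 5: others sum to 60; max(0, 50 - 60) = 0.
Total collected = 1 + 13 + 3 + 0 + 0 = 17.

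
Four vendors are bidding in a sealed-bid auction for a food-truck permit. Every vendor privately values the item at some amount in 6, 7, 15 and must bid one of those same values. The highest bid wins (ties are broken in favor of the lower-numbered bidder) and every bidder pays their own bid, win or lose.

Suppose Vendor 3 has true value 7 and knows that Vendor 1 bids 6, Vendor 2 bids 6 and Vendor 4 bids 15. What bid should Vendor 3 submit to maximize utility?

Bid 6: loses but pays 6, utility -6.
Bid 7: loses but pays 7, utility -7.
Bid 15: wins, pays 15, utility 7 - 15 = -8.
The best choice is 6 with utility -6.

6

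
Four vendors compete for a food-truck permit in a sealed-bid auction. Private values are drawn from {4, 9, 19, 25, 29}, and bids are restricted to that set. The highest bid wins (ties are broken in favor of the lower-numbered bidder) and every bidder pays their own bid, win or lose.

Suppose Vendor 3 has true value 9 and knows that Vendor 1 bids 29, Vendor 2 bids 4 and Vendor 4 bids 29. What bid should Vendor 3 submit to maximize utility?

Bid 4: loses but pays 4, utility -4.
Bid 9: loses but pays 9, utility -9.
Bid 19: loses but pays 19, utility -19.
Bid 25: loses but pays 25, utility -25.
Bid 29: loses but pays 29, utility -29.
The best choice is 4 with utility -4.

4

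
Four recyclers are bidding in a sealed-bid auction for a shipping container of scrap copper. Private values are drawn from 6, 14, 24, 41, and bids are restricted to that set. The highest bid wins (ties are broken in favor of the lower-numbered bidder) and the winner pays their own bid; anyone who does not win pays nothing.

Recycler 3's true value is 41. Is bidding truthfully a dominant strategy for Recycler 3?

No

Consider the case where Recycler 1 bids 6, Recycler 2 bids 6 and Recycler 4 bids 6.
Truthful bid 41: wins, pays 41, utility 41 - 41 = 0.
Bid 14 instead: wins, pays 14, utility 41 - 14 = 27.
Since 27 > 0, bidding 14 is strictly better here, so truthful bidding is not dominant.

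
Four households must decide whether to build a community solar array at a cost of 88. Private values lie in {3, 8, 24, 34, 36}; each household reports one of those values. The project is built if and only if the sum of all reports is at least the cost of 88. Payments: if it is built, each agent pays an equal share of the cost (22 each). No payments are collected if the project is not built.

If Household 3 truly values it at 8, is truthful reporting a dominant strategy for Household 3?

Consider the case where Household 1 reports 8, Household 2 reports 36 and Household 4 reports 36.
Truthful report 8: project built, pays 22, utility 8 - 22 = -14.
Report 3 instead: project not built, utility 0.
Since 0 > -14, reporting 3 is strictly better here, so truthful reporting is not dominant.

No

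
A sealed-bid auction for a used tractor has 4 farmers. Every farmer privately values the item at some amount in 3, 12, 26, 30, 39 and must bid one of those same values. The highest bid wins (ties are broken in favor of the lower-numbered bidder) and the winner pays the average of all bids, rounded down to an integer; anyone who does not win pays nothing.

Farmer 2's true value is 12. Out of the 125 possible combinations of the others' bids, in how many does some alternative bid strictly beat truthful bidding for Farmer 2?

Others bid (12, 3, 3): truth gives 0; bid 26 gives 1 > 0. Violating.
Others bid (3, 3, 3): truth gives 7; no alternative beats it.
Others bid (3, 3, 12): truth gives 5; no alternative beats it.
(Checking all 125 profiles: 1 has a profitable deviation, 124 do not.)

1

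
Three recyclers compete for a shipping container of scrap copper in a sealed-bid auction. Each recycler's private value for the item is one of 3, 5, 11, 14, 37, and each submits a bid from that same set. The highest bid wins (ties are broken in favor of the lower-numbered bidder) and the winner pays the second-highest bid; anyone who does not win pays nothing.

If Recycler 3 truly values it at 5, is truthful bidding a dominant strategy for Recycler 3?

Yes

Check each profile of the others' bids and compare truth against every alternative bid.
Others bid (3, 3): truth gives 2, best alternative gives 2.
Others bid (3, 5): truth gives 0, best alternative gives 0.
Others bid (3, 11): truth gives 0, best alternative gives 0.
Others bid (3, 14): truth gives 0, best alternative gives 0.
Others bid (3, 37): truth gives 0, best alternative gives 0.
Others bid (5, 3): truth gives 0, best alternative gives 0.
(Remaining 19 profiles checked similarly; truth is weakly best in each.)
In every case the truthful bid is at least as good as any alternative, so it is a dominant strategy.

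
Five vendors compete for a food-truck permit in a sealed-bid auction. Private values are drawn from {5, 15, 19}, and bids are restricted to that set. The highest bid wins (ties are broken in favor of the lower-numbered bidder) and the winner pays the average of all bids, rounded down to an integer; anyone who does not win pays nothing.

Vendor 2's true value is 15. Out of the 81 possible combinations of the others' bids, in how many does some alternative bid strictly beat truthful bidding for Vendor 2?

Others bid (5, 5, 5, 19): truth gives 0; bid 19 gives 5 > 0. Violating.
Others bid (5, 5, 15, 19): truth gives 0; bid 19 gives 3 > 0. Violating.
Others bid (5, 5, 19, 5): truth gives 0; bid 19 gives 5 > 0. Violating.
Others bid (5, 5, 19, 15): truth gives 0; bid 19 gives 3 > 0. Violating.
Others bid (5, 5, 5, 5): truth gives 8; no alternative beats it.
Others bid (5, 5, 5, 15): truth gives 6; no alternative beats it.
(Checking all 81 profiles: 31 have a profitable deviation, 50 do not.)

31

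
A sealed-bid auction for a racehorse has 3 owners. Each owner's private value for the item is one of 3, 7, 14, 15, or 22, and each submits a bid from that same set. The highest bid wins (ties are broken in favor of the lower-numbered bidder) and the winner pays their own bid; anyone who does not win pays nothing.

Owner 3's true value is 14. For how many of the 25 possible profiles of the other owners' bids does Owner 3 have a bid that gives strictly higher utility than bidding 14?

Others bid (3, 3): truth gives 0; bid 7 gives 7 > 0. Violating.
Others bid (3, 7): truth gives 0; no alternative beats it.
Others bid (3, 14): truth gives 0; no alternative beats it.
(Checking all 25 profiles: 1 has a profitable deviation, 24 do not.)

1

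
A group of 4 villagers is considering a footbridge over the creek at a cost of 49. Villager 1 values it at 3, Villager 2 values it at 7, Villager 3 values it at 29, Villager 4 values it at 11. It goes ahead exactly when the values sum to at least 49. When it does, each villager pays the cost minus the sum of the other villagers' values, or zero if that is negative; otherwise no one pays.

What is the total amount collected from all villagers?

Total value 50 ≥ cost 49, so it is built.
Villager 1: others sum to 47; max(0, 49 - 47) = 2.
Villager 2: others sum to 43; max(0, 49 - 43) = 6.
Villager 3: others sum to 21; max(0, 49 - 21) = 28.
Villager 4: others sum to 39; max(0, 49 - 39) = 10.
Total collected = 2 + 6 + 28 + 10 = 46.

46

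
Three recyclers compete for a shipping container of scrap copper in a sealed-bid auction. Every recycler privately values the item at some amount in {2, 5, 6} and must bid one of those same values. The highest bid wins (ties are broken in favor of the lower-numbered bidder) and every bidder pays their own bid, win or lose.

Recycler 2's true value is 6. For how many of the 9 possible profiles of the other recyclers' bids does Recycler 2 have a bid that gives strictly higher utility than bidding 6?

Others bid (2, 2): truth gives 0; bid 5 gives 1 > 0. Violating.
Others bid (2, 5): truth gives 0; bid 5 gives 1 > 0. Violating.
Others bid (6, 2): truth gives -6; bid 2 gives -2 > -6. Violating.
Others bid (6, 5): truth gives -6; bid 2 gives -2 > -6. Violating.
Others bid (2, 6): truth gives 0; no alternative beats it.
Others bid (5, 2): truth gives 0; no alternative beats it.
(Checking all 9 profiles: 5 have a profitable deviation, 4 do not.)

5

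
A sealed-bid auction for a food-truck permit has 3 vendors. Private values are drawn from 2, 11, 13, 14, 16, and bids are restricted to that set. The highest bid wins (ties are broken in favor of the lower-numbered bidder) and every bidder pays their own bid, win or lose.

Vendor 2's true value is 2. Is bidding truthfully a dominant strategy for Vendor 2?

Yes

Check each profile of the others' bids and compare truth against every alternative bid.
Others bid (2, 13): truth gives -2, best alternative gives -11.
Others bid (2, 14): truth gives -2, best alternative gives -11.
Others bid (2, 16): truth gives -2, best alternative gives -11.
Others bid (11, 2): truth gives -2, best alternative gives -11.
Others bid (11, 11): truth gives -2, best alternative gives -11.
Others bid (11, 13): truth gives -2, best alternative gives -11.
(Remaining 19 profiles checked similarly; truth is weakly best in each.)
In every case the truthful bid is at least as good as any alternative, so it is a dominant strategy.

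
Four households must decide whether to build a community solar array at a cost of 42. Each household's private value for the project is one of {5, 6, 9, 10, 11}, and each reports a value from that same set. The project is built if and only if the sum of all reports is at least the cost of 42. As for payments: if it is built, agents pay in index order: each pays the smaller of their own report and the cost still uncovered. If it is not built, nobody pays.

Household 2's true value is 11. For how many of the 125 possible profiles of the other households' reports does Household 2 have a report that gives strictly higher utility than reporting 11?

4

Others report (10, 11, 11): truth gives 0; report 10 gives 1 > 0. Violating.
Others report (11, 10, 11): truth gives 0; report 10 gives 1 > 0. Violating.
Others report (11, 11, 10): truth gives 0; report 10 gives 1 > 0. Violating.
Others report (11, 11, 11): truth gives 0; report 9 gives 2 > 0. Violating.
Others report (5, 5, 5): truth gives 0; no alternative beats it.
Others report (5, 5, 6): truth gives 0; no alternative beats it.
(Checking all 125 profiles: 4 have a profitable deviation, 121 do not.)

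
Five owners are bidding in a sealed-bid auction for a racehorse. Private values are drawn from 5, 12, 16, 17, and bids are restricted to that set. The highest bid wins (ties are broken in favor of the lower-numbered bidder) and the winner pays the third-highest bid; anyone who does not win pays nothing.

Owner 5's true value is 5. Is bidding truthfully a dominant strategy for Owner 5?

Check each profile of the others' bids and compare truth against every alternative bid.
Others bid (5, 5, 5, 5): truth gives 0, best alternative gives 0.
Others bid (5, 5, 5, 12): truth gives 0, best alternative gives 0.
Others bid (5, 5, 5, 16): truth gives 0, best alternative gives 0.
Others bid (5, 5, 5, 17): truth gives 0, best alternative gives 0.
Others bid (5, 5, 12, 5): truth gives 0, best alternative gives 0.
Others bid (5, 5, 12, 12): truth gives 0, best alternative gives 0.
(Remaining 250 profiles checked similarly; truth is weakly best in each.)
In every case the truthful bid is at least as good as any alternative, so it is a dominant strategy.

Yes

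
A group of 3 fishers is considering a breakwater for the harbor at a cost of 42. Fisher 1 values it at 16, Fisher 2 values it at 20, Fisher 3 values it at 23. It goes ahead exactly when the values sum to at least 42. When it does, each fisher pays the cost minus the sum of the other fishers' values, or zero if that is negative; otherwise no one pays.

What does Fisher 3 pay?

6

Total value 59 ≥ cost 42, so the project is built.
The other fishers' values sum to 36.
Cost minus that sum is 42 - 36 = 6.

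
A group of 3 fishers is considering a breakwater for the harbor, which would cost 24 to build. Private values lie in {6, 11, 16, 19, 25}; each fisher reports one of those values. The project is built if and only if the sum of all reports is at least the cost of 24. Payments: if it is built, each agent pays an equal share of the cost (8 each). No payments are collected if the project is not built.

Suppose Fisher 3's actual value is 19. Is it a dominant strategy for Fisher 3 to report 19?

Yes

Check each profile of the others' reports and compare truth against every alternative report.
Others report (6, 6): truth gives 11, best alternative gives 11.
Others report (6, 11): truth gives 11, best alternative gives 11.
Others report (6, 16): truth gives 11, best alternative gives 11.
Others report (6, 19): truth gives 11, best alternative gives 11.
Others report (6, 25): truth gives 11, best alternative gives 11.
Others report (11, 6): truth gives 11, best alternative gives 11.
(Remaining 19 profiles checked similarly; truth is weakly best in each.)
In every case the truthful report is at least as good as any alternative, so it is a dominant strategy.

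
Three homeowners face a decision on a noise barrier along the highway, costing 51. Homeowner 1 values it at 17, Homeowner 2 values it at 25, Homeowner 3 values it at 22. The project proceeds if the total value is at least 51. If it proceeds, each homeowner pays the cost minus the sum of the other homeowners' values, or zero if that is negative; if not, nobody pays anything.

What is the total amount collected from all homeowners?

25

Total value 64 ≥ cost 51, so it is built.
Homeowner 1: others sum to 47; max(0, 51 - 47) = 4.
Homeowner 2: others sum to 39; max(0, 51 - 39) = 12.
Homeowner 3: others sum to 42; max(0, 51 - 42) = 9.
Total collected = 4 + 12 + 9 = 25.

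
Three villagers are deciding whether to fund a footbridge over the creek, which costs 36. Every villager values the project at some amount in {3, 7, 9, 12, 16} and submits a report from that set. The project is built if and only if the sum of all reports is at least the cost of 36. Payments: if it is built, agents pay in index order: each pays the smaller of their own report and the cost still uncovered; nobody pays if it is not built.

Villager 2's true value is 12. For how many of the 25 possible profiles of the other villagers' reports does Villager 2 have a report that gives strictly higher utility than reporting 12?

3

Others report (12, 16): truth gives 0; report 9 gives 3 > 0. Violating.
Others report (16, 12): truth gives 0; report 9 gives 3 > 0. Violating.
Others report (16, 16): truth gives 0; report 7 gives 5 > 0. Violating.
Others report (3, 3): truth gives 0; no alternative beats it.
Others report (3, 7): truth gives 0; no alternative beats it.
(Checking all 25 profiles: 3 have a profitable deviation, 22 do not.)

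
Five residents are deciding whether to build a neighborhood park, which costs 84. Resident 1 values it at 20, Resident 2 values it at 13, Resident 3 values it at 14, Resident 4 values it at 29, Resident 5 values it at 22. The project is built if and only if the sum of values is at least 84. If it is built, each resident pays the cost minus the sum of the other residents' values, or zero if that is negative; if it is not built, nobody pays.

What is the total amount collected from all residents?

Total value 98 ≥ cost 84, so it is built.
Resident 1: others sum to 78; max(0, 84 - 78) = 6.
Resident 2: others sum to 85; max(0, 84 - 85) = 0.
Resident 3: others sum to 84; max(0, 84 - 84) = 0.
Resident 4: others sum to 69; max(0, 84 - 69) = 15.
Resident 5: others sum to 76; max(0, 84 - 76) = 8.
Total collected = 6 + 0 + 0 + 15 + 8 = 29.

29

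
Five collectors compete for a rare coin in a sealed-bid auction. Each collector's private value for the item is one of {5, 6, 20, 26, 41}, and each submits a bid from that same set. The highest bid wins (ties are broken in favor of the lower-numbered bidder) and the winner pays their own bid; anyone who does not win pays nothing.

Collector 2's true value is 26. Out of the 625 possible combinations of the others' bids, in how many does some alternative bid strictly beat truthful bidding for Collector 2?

54

Others bid (5, 5, 5, 5): truth gives 0; bid 6 gives 20 > 0. Violating.
Others bid (5, 5, 5, 6): truth gives 0; bid 6 gives 20 > 0. Violating.
Others bid (5, 5, 5, 20): truth gives 0; bid 20 gives 6 > 0. Violating.
Others bid (5, 5, 6, 5): truth gives 0; bid 6 gives 20 > 0. Violating.
Others bid (5, 5, 5, 26): truth gives 0; no alternative beats it.
Others bid (5, 5, 5, 41): truth gives 0; no alternative beats it.
(Checking all 625 profiles: 54 have a profitable deviation, 571 do not.)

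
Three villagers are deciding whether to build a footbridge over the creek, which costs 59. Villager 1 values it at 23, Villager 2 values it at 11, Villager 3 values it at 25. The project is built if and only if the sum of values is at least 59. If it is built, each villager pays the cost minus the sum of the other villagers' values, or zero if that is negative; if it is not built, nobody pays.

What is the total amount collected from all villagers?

59

Total value 59 ≥ cost 59, so it is built.
Villager 1: others sum to 36; max(0, 59 - 36) = 23.
Villager 2: others sum to 48; max(0, 59 - 48) = 11.
Villager 3: others sum to 34; max(0, 59 - 34) = 25.
Total collected = 23 + 11 + 25 = 59.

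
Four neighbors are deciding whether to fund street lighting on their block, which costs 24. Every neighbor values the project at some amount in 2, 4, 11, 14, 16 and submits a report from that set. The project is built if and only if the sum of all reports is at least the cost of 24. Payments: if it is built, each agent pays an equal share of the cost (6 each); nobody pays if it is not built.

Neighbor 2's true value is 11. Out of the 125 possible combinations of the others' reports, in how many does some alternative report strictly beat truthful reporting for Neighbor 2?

7

Others report (2, 2, 4): truth gives 0; report 16 gives 5 > 0. Violating.
Others report (2, 4, 2): truth gives 0; report 16 gives 5 > 0. Violating.
Others report (2, 4, 4): truth gives 0; report 14 gives 5 > 0. Violating.
Others report (4, 2, 2): truth gives 0; report 16 gives 5 > 0. Violating.
Others report (2, 2, 2): truth gives 0; no alternative beats it.
Others report (2, 2, 11): truth gives 5; no alternative beats it.
(Checking all 125 profiles: 7 have a profitable deviation, 118 do not.)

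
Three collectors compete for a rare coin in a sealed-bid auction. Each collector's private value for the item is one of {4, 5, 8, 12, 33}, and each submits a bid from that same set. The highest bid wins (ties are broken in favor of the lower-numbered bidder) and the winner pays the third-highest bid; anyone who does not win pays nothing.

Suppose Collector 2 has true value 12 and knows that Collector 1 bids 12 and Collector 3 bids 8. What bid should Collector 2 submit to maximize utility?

Bid 4: loses, pays 0, utility 0.
Bid 5: loses, pays 0, utility 0.
Bid 8: loses, pays 0, utility 0.
Bid 12: loses, pays 0, utility 0.
Bid 33: wins, pays 8, utility 12 - 8 = 4.
The best choice is 33 with utility 4.

33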